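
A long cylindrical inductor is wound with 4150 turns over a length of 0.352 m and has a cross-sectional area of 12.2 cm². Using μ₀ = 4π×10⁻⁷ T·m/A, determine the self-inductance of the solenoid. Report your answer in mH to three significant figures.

L ≈ 75.0 mH

A = 12.2 cm² = 1.220×10^-3 m².
For a long solenoid, L = μ₀N²A/ℓ.
L = (4π×10⁻⁷)(4150)²(1.220×10^-3)/(0.352 m) = 7.501×10^-2 H.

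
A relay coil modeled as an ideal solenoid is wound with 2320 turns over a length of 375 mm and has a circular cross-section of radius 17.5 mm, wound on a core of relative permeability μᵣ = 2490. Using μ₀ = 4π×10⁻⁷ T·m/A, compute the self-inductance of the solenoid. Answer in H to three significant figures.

L ≈ 43.2 H

A = πr² = π(1.750×10^-2 m)² = 9.621×10^-4 m².
For a long solenoid, L = μ₀μᵣN²A/ℓ.
L = (4π×10⁻⁷)(2490)(2320)²(9.621×10^-4)/(0.375 m) = 43.21 H.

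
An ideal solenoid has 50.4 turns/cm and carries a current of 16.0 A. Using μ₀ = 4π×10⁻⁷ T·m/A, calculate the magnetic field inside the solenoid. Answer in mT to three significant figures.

Inside a long solenoid, B = μ₀nI.
B = (4π×10⁻⁷)(5.040×10^3 m⁻¹)(16.0 A) = 0.1013 T.

B ≈ 101 mT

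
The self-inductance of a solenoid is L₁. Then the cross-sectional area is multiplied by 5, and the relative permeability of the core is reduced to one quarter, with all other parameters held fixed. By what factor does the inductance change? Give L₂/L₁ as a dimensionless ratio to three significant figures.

For a solenoid, L ∝ μᵣN²A/ℓ.
L₂/L₁ = (5) × (0.25) = 1.25.

L₂/L₁ = 1.25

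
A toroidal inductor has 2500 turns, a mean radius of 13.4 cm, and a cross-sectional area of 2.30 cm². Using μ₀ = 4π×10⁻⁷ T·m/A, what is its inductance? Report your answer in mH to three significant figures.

L ≈ 2.15 mH

For a thin toroid, L = μ₀N²A/(2πR).
L = (4π×10⁻⁷)(2500)²(2.300×10^-4) / (2π×0.134 m) = 2.146×10^-3 H.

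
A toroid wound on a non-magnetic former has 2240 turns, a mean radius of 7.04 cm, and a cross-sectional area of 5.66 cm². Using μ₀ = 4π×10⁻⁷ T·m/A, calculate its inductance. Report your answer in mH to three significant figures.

For a thin toroid, L = μ₀N²A/(2πR).
L = (4π×10⁻⁷)(2240)²(5.660×10^-4) / (2π×7.040×10^-2 m) = 8.068×10^-3 H.

L ≈ 8.07 mH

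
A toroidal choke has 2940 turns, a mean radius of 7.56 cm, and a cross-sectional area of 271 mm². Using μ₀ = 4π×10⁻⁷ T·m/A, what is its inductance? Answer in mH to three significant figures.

L ≈ 6.20 mH

For a thin toroid, L = μ₀N²A/(2πR).
L = (4π×10⁻⁷)(2940)²(2.710×10^-4) / (2π×7.560×10^-2 m) = 6.197×10^-3 H.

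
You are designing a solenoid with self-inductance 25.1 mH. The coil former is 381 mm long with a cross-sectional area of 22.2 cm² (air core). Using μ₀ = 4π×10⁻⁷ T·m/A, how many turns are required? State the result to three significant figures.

N ≈ 1850 turns

A = 22.2 cm² = 2.220×10^-3 m².
From L = μ₀N²A/ℓ, N = √(Lℓ / (μ₀A)).
N = √[(2.510×10^-2)(0.381) / ((4π×10⁻⁷)×2.220×10^-3)] = √(3.428×10^6) ≈ 1851.5.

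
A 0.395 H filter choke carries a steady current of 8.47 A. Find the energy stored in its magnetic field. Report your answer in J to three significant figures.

Stored magnetic energy: U = ½LI².
U = ½(0.395 H)(8.47 A)² = 14.17 J.

U ≈ 14.2 J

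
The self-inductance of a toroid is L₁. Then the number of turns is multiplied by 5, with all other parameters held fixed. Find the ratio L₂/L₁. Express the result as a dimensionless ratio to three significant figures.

L₂/L₁ = 25.0

For a toroid, L ∝ μᵣN²A/R.
L₂/L₁ = (5)^2 = 25.0.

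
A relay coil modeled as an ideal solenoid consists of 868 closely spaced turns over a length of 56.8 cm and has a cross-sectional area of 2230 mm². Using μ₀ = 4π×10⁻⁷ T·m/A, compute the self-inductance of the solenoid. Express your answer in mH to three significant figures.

A = 2230 mm² = 2.230×10^-3 m².
For a long solenoid, L = μ₀N²A/ℓ.
L = (4π×10⁻⁷)(868)²(2.230×10^-3)/(0.568 m) = 3.717×10^-3 H.

L ≈ 3.72 mH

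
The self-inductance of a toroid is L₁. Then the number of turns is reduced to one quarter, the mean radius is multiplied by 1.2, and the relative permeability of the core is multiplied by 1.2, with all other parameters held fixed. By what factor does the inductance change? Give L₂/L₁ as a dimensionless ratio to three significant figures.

For a toroid, L ∝ μᵣN²A/R.
L₂/L₁ = (0.25)^2 × (1.2)^-1 × (1.2) = 0.0625.

L₂/L₁ = 0.0625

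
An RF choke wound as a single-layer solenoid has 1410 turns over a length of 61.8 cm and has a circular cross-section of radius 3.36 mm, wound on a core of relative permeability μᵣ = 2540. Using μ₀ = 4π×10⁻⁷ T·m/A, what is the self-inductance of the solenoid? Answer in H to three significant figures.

L ≈ 0.364 H

A = πr² = π(3.360×10^-3 m)² = 3.547×10^-5 m².
For a long solenoid, L = μ₀μᵣN²A/ℓ.
L = (4π×10⁻⁷)(2540)(1410)²(3.547×10^-5)/(0.618 m) = 0.3642 H.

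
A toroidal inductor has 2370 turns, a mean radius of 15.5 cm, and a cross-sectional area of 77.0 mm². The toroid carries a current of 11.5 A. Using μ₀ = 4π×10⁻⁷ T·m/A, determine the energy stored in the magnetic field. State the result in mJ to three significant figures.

U ≈ 36.9 mJ

L = μ₀N²A/(2πR) = (4π×10⁻⁷)(2370)²(7.700×10^-5)/(2π×0.155) = 5.581×10^-4 H.
U = ½LI² = ½(5.581×10^-4)(11.5)² = 3.690×10^-2 J.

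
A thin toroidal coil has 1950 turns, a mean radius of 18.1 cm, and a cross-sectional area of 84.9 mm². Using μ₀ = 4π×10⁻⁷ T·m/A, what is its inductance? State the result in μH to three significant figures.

L ≈ 357 μH

For a thin toroid, L = μ₀N²A/(2πR).
L = (4π×10⁻⁷)(1950)²(8.490×10^-5) / (2π×0.181 m) = 3.567×10^-4 H.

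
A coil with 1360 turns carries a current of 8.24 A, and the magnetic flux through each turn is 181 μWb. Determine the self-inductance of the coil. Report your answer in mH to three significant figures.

L ≈ 29.9 mH

Self-inductance is defined by L = NΦ_B/I (flux linkage over current).
L = (1360)(1.810×10^-4 Wb)/(8.24 A) = 2.987×10^-2 H.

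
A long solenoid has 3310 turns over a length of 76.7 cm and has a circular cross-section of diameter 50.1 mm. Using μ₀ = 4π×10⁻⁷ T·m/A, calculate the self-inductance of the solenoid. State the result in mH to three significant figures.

L ≈ 35.4 mH

A = π(d/2)² = π(2.505×10^-2 m)² = 1.971×10^-3 m².
For a long solenoid, L = μ₀N²A/ℓ.
L = (4π×10⁻⁷)(3310)²(1.971×10^-3)/(0.767 m) = 3.539×10^-2 H.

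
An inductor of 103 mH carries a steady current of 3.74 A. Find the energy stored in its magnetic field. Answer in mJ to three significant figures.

Stored magnetic energy: U = ½LI².
U = ½(0.103 H)(3.74 A)² = 0.7204 J.

U ≈ 720 mJ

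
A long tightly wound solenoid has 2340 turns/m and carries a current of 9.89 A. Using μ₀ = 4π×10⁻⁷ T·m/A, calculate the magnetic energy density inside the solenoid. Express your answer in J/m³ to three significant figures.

u ≈ 337 J/m³

B = μ₀nI = (4π×10⁻⁷)(2.340×10^3)(9.89) = 2.908×10^-2 T.
u = B²/(2μ₀) = (2.908×10^-2)²/(2×4π×10⁻⁷) = 336.5 J/m³.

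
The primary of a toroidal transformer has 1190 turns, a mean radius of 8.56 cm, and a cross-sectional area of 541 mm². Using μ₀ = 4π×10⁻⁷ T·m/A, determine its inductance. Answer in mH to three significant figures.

L ≈ 1.79 mH

For a thin toroid, L = μ₀N²A/(2πR).
L = (4π×10⁻⁷)(1190)²(5.410×10^-4) / (2π×8.560×10^-2 m) = 1.790×10^-3 H.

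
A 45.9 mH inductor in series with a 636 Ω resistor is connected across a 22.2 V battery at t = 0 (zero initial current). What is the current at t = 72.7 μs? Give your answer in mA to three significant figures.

τ = L/R = 4.590×10^-2/636 = 7.217×10^-5 s; final current I_∞ = ε/R = 22.2/636 = 3.491×10^-2 A.
I(t) = I_∞(1 − e^(−t/τ)) with t/τ = 1.007.
I = (3.491×10^-2)(1 − e^(−1.007)) = 2.216×10^-2 A.

I ≈ 22.2 mA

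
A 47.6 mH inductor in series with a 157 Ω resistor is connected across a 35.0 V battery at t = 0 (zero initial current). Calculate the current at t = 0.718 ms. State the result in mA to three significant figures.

τ = L/R = 4.760×10^-2/157 = 3.032×10^-4 s; final current I_∞ = ε/R = 35.0/157 = 0.2229 A.
I(t) = I_∞(1 − e^(−t/τ)) with t/τ = 2.368.
I = (0.2229)(1 − e^(−2.368)) = 0.2021 A.

I ≈ 202 mA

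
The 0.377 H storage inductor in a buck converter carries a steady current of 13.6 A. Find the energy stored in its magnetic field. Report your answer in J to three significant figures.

Stored magnetic energy: U = ½LI².
U = ½(0.377 H)(13.6 A)² = 34.86 J.

U ≈ 34.9 J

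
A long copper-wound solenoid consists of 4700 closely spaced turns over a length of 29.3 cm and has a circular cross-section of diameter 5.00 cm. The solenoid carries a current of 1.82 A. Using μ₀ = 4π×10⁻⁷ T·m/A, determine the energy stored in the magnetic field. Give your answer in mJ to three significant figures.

U ≈ 308 mJ

A = π(d/2)² = π(2.500×10^-2 m)² = 1.963×10^-3 m².
L = μ₀N²A/ℓ = (4π×10⁻⁷)(4700)²(1.963×10^-3)/(0.293) = 0.186 H.
U = ½LI² = ½(0.186)(1.82)² = 0.3081 J.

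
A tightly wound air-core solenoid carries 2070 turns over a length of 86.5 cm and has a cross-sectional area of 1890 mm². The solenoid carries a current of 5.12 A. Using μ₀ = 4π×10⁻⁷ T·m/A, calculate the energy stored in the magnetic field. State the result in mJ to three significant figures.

A = 1890 mm² = 1.890×10^-3 m².
L = μ₀N²A/ℓ = (4π×10⁻⁷)(2070)²(1.890×10^-3)/(0.865) = 1.177×10^-2 H.
U = ½LI² = ½(1.177×10^-2)(5.12)² = 0.1542 J.

U ≈ 154 mJ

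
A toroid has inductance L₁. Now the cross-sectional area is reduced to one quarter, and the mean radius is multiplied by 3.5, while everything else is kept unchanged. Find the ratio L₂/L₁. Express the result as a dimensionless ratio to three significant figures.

L₂/L₁ = 0.0714

For a toroid, L ∝ μᵣN²A/R.
L₂/L₁ = (0.25) × (3.5)^-1 = 0.0714.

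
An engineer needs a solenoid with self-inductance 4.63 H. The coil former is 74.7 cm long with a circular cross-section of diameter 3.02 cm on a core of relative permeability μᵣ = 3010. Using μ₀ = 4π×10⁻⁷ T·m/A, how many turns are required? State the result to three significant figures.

N ≈ 1130 turns

A = π(d/2)² = π(1.510×10^-2 m)² = 7.163×10^-4 m².
From L = μ₀μᵣN²A/ℓ, N = √(Lℓ / (μ₀μᵣA)).
N = √[(4.63)(0.747) / ((4π×10⁻⁷)(3010)×7.163×10^-4)] = √(1.277×10^6) ≈ 1129.8.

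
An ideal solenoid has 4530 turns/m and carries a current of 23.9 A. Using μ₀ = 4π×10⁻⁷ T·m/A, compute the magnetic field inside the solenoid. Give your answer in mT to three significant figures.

Inside a long solenoid, B = μ₀nI.
B = (4π×10⁻⁷)(4.530×10^3 m⁻¹)(23.9 A) = 0.1361 T.

B ≈ 136 mT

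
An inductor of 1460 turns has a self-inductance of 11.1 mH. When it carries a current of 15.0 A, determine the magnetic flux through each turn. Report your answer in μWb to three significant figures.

Φ_B ≈ 114 μWb

From L = NΦ_B/I, the flux per turn is Φ_B = LI/N.
Φ_B = (1.110×10^-2 H)(15.0 A)/1460 = 1.140×10^-4 Wb.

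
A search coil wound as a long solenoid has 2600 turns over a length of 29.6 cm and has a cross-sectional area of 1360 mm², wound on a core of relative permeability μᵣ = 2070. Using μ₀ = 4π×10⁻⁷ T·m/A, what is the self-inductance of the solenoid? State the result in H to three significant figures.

L ≈ 80.8 H

A = 1360 mm² = 1.360×10^-3 m².
For a long solenoid, L = μ₀μᵣN²A/ℓ.
L = (4π×10⁻⁷)(2070)(2600)²(1.360×10^-3)/(0.296 m) = 80.79 H.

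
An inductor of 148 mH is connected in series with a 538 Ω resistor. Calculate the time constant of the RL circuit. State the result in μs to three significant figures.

τ = L/R = (0.148 H)/(538 Ω) = 2.751×10^-4 s.

τ ≈ 275 μs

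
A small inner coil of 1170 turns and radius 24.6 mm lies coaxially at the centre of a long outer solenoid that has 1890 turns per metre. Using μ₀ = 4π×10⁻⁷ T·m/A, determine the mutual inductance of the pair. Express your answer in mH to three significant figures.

The outer solenoid produces a uniform field B₁ = μ₀n₁I₁ across the inner coil,
so the flux linkage is N₂Φ = N₂B₁A₂ = μ₀n₁N₂A₂·I₁, giving M = μ₀n₁N₂A₂.
A₂ = πr² = π(2.460×10^-2 m)² = 1.901×10^-3 m².
M = (4π×10⁻⁷)(1890)(1170)(1.901×10^-3) = 5.283×10^-3 H.

M ≈ 5.28 mH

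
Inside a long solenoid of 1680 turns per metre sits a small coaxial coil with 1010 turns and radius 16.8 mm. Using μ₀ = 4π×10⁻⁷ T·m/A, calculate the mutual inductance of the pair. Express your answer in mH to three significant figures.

The outer solenoid produces a uniform field B₁ = μ₀n₁I₁ across the inner coil,
so the flux linkage is N₂Φ = N₂B₁A₂ = μ₀n₁N₂A₂·I₁, giving M = μ₀n₁N₂A₂.
A₂ = πr² = π(1.680×10^-2 m)² = 8.867×10^-4 m².
M = (4π×10⁻⁷)(1680)(1010)(8.867×10^-4) = 1.891×10^-3 H.

M ≈ 1.89 mH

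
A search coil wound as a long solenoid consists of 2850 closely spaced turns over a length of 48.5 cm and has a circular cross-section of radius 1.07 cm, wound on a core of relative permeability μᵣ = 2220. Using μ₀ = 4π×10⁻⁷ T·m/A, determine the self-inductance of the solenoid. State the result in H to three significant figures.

L ≈ 16.8 H

A = πr² = π(1.070×10^-2 m)² = 3.597×10^-4 m².
For a long solenoid, L = μ₀μᵣN²A/ℓ.
L = (4π×10⁻⁷)(2220)(2850)²(3.597×10^-4)/(0.485 m) = 16.8 H.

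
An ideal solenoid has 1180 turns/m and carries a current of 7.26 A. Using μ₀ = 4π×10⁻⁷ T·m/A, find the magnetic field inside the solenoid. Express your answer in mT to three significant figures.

Inside a long solenoid, B = μ₀nI.
B = (4π×10⁻⁷)(1.180×10^3 m⁻¹)(7.26 A) = 1.077×10^-2 T.

B ≈ 10.8 mT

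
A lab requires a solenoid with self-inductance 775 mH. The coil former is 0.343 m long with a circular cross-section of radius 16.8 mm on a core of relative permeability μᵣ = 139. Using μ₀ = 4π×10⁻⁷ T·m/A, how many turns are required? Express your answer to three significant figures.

N ≈ 1310 turns

A = πr² = π(1.680×10^-2 m)² = 8.867×10^-4 m².
From L = μ₀μᵣN²A/ℓ, N = √(Lℓ / (μ₀μᵣA)).
N = √[(0.775)(0.343) / ((4π×10⁻⁷)(139)×8.867×10^-4)] = √(1.716×10^6) ≈ 1310.1.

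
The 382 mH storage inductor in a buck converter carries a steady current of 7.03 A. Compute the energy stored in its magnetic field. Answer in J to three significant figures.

Stored magnetic energy: U = ½LI².
U = ½(0.382 H)(7.03 A)² = 9.439 J.

U ≈ 9.44 J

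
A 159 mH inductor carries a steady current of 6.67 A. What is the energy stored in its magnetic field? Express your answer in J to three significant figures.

U ≈ 3.54 J

Stored magnetic energy: U = ½LI².
U = ½(0.159 H)(6.67 A)² = 3.537 J.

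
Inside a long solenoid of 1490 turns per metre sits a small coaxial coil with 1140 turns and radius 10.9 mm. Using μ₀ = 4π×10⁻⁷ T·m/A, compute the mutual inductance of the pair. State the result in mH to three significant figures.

The outer solenoid produces a uniform field B₁ = μ₀n₁I₁ across the inner coil,
so the flux linkage is N₂Φ = N₂B₁A₂ = μ₀n₁N₂A₂·I₁, giving M = μ₀n₁N₂A₂.
A₂ = πr² = π(1.090×10^-2 m)² = 3.733×10^-4 m².
M = (4π×10⁻⁷)(1490)(1140)(3.733×10^-4) = 7.967×10^-4 H.

M ≈ 0.797 mH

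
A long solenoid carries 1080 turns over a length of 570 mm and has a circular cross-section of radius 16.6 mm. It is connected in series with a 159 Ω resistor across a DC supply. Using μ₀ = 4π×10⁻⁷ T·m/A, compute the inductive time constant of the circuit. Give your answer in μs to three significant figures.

τ ≈ 14.0 μs

A = πr² = π(1.660×10^-2 m)² = 8.657×10^-4 m².
L = μ₀N²A/ℓ = (4π×10⁻⁷)(1080)²(8.657×10^-4)/(0.57) = 2.226×10^-3 H.
τ = L/R = (2.226×10^-3)/(159) = 1.400×10^-5 s.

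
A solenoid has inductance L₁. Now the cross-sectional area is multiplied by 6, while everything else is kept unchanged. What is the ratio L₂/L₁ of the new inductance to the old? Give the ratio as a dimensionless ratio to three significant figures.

L₂/L₁ = 6.00

For a solenoid, L ∝ μᵣN²A/ℓ.
L₂/L₁ = (6) = 6.00.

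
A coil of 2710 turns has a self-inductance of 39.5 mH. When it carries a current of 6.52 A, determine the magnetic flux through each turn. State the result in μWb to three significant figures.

Φ_B ≈ 95.0 μWb

From L = NΦ_B/I, the flux per turn is Φ_B = LI/N.
Φ_B = (3.950×10^-2 H)(6.52 A)/2710 = 9.503×10^-5 Wb.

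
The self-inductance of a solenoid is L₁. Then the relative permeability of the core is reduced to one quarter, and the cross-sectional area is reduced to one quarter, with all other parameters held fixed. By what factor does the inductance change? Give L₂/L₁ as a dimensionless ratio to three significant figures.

L₂/L₁ = 0.0625

For a solenoid, L ∝ μᵣN²A/ℓ.
L₂/L₁ = (0.25) × (0.25) = 0.0625.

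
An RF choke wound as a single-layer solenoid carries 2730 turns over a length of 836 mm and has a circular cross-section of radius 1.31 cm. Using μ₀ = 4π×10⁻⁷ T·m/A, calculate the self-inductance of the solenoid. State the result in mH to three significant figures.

A = πr² = π(1.310×10^-2 m)² = 5.391×10^-4 m².
For a long solenoid, L = μ₀N²A/ℓ.
L = (4π×10⁻⁷)(2730)²(5.391×10^-4)/(0.836 m) = 6.040×10^-3 H.

L ≈ 6.04 mH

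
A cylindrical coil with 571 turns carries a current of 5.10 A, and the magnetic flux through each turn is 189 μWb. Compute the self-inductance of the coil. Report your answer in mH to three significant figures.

L ≈ 21.2 mH

Self-inductance is defined by L = NΦ_B/I (flux linkage over current).
L = (571)(1.890×10^-4 Wb)/(5.10 A) = 2.116×10^-2 H.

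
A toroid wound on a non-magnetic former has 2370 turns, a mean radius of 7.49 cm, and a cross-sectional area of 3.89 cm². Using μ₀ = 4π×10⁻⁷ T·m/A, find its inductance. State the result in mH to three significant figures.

L ≈ 5.83 mH

For a thin toroid, L = μ₀N²A/(2πR).
L = (4π×10⁻⁷)(2370)²(3.890×10^-4) / (2π×7.490×10^-2 m) = 5.834×10^-3 H.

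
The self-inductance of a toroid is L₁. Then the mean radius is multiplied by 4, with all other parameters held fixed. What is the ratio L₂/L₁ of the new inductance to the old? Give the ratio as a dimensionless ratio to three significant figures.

For a toroid, L ∝ μᵣN²A/R.
L₂/L₁ = (4)^-1 = 0.250.

L₂/L₁ = 0.250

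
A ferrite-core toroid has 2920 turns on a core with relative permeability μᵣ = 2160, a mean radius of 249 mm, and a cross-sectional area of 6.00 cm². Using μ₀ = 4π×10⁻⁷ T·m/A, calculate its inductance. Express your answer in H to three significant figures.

L ≈ 8.88 H

For a thin toroid, L = μ₀μᵣN²A/(2πR).
L = (4π×10⁻⁷)(2160)(2920)²(6.000×10^-4) / (2π×0.249 m) = 8.876 H.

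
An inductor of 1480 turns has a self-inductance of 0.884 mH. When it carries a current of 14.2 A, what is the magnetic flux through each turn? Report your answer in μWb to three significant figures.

From L = NΦ_B/I, the flux per turn is Φ_B = LI/N.
Φ_B = (8.840×10^-4 H)(14.2 A)/1480 = 8.482×10^-6 Wb.

Φ_B ≈ 8.48 μWb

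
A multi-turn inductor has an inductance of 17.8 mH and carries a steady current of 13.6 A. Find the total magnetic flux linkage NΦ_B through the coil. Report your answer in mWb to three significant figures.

NΦ_B ≈ 242 mWb

From L = NΦ_B/I, the flux linkage is NΦ_B = LI.
NΦ_B = (1.780×10^-2 H)(13.6 A) = 0.2421 Wb.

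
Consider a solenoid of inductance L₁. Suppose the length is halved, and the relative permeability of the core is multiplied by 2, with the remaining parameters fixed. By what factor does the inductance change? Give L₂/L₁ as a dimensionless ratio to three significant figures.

For a solenoid, L ∝ μᵣN²A/ℓ.
L₂/L₁ = (0.5)^-1 × (2) = 4.00.

L₂/L₁ = 4.00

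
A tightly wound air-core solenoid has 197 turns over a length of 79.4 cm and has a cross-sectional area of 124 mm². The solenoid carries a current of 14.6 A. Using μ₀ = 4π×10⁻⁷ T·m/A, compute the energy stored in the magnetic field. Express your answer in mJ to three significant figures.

U ≈ 0.812 mJ

A = 124 mm² = 1.240×10^-4 m².
L = μ₀N²A/ℓ = (4π×10⁻⁷)(197)²(1.240×10^-4)/(0.794) = 7.616×10^-6 H.
U = ½LI² = ½(7.616×10^-6)(14.6)² = 8.117×10^-4 J.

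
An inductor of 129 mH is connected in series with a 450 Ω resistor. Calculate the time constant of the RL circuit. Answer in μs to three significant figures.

τ = L/R = (0.129 H)/(450 Ω) = 2.867×10^-4 s.

τ ≈ 287 μs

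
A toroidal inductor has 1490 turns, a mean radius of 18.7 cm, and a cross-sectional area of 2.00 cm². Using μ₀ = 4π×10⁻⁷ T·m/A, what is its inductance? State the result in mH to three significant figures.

L ≈ 0.475 mH

For a thin toroid, L = μ₀N²A/(2πR).
L = (4π×10⁻⁷)(1490)²(2.000×10^-4) / (2π×0.187 m) = 4.749×10^-4 H.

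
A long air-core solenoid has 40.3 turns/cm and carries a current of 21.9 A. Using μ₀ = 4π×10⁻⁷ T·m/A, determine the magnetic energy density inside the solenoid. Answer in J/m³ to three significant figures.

B = μ₀nI = (4π×10⁻⁷)(4.030×10^3)(21.9) = 0.1109 T.
u = B²/(2μ₀) = (0.1109)²/(2×4π×10⁻⁷) = 4.894×10^3 J/m³.

u ≈ 4890 J/m³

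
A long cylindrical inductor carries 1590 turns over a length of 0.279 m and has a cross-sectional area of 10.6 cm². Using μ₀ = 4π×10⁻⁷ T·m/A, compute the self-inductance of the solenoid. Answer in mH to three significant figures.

A = 10.6 cm² = 1.060×10^-3 m².
For a long solenoid, L = μ₀N²A/ℓ.
L = (4π×10⁻⁷)(1590)²(1.060×10^-3)/(0.279 m) = 1.207×10^-2 H.

L ≈ 12.1 mH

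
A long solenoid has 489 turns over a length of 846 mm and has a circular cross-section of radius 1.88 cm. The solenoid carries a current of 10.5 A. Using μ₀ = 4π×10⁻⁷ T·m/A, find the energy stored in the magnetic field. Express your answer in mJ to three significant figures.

U ≈ 21.7 mJ

A = πr² = π(1.880×10^-2 m)² = 1.110×10^-3 m².
L = μ₀N²A/ℓ = (4π×10⁻⁷)(489)²(1.110×10^-3)/(0.846) = 3.944×10^-4 H.
U = ½LI² = ½(3.944×10^-4)(10.5)² = 2.174×10^-2 J.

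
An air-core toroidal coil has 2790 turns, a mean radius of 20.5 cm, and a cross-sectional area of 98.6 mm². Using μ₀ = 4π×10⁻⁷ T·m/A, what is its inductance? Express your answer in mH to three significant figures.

For a thin toroid, L = μ₀N²A/(2πR).
L = (4π×10⁻⁷)(2790)²(9.860×10^-5) / (2π×0.205 m) = 7.488×10^-4 H.

L ≈ 0.749 mH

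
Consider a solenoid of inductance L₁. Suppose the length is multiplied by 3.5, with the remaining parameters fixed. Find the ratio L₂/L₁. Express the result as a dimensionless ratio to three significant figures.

For a solenoid, L ∝ μᵣN²A/ℓ.
L₂/L₁ = (3.5)^-1 = 0.286.

L₂/L₁ = 0.286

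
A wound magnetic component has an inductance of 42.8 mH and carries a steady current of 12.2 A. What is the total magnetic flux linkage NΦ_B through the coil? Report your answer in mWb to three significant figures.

NΦ_B ≈ 522 mWb

From L = NΦ_B/I, the flux linkage is NΦ_B = LI.
NΦ_B = (4.280×10^-2 H)(12.2 A) = 0.5222 Wb.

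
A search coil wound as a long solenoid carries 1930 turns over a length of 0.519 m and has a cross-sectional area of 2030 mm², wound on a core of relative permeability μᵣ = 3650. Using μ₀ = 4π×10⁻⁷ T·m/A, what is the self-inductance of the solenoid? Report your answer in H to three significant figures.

A = 2030 mm² = 2.030×10^-3 m².
For a long solenoid, L = μ₀μᵣN²A/ℓ.
L = (4π×10⁻⁷)(3650)(1930)²(2.030×10^-3)/(0.519 m) = 66.83 H.

L ≈ 66.8 H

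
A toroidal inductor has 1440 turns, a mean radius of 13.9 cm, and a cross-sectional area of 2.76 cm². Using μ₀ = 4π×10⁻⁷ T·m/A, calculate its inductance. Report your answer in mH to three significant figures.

L ≈ 0.823 mH

For a thin toroid, L = μ₀N²A/(2πR).
L = (4π×10⁻⁷)(1440)²(2.760×10^-4) / (2π×0.139 m) = 8.2347×10^-4 H.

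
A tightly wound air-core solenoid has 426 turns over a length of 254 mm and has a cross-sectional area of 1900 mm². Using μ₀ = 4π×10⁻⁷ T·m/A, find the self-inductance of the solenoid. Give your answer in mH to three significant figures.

A = 1900 mm² = 1.900×10^-3 m².
For a long solenoid, L = μ₀N²A/ℓ.
L = (4π×10⁻⁷)(426)²(1.900×10^-3)/(0.254 m) = 1.706×10^-3 H.

L ≈ 1.71 mH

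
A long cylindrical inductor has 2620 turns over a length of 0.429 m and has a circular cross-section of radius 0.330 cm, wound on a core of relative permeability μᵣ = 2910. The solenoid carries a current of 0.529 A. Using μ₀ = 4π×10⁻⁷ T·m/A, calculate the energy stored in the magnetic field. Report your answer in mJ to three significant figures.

U ≈ 280 mJ

A = πr² = π(3.300×10^-3 m)² = 3.421×10^-5 m².
L = μ₀μᵣN²A/ℓ = (4π×10⁻⁷)(2910)(2620)²(3.421×10^-5)/(0.429) = 2.002 H.
U = ½LI² = ½(2.002)(0.529)² = 0.2801 J.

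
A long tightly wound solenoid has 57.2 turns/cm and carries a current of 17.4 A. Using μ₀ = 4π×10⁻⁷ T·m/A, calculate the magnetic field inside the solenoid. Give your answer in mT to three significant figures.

B ≈ 125 mT

Inside a long solenoid, B = μ₀nI.
B = (4π×10⁻⁷)(5.720×10^3 m⁻¹)(17.4 A) = 0.1251 T.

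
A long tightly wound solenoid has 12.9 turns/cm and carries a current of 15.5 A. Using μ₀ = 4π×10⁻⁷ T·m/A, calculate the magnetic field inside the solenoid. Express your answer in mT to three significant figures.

Inside a long solenoid, B = μ₀nI.
B = (4π×10⁻⁷)(1.290×10^3 m⁻¹)(15.5 A) = 2.513×10^-2 T.

B ≈ 25.1 mT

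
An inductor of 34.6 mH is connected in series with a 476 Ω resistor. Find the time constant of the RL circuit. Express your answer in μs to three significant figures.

τ ≈ 72.7 μs

τ = L/R = (3.460×10^-2 H)/(476 Ω) = 7.269×10^-5 s.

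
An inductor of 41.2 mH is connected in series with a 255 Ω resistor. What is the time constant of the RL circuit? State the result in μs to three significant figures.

τ = L/R = (4.120×10^-2 H)/(255 Ω) = 1.616×10^-4 s.

τ ≈ 162 μs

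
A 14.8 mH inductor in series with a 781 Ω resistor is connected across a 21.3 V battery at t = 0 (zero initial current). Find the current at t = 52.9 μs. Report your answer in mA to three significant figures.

τ = L/R = 1.480×10^-2/781 = 1.895×10^-5 s; final current I_∞ = ε/R = 21.3/781 = 2.727×10^-2 A.
I(t) = I_∞(1 − e^(−t/τ)) with t/τ = 2.792.
I = (2.727×10^-2)(1 − e^(−2.792)) = 2.560×10^-2 A.

I ≈ 25.6 mA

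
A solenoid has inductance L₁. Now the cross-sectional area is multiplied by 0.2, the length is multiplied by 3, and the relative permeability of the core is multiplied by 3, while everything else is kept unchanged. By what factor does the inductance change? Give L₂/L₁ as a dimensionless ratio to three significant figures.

For a solenoid, L ∝ μᵣN²A/ℓ.
L₂/L₁ = (0.2) × (3)^-1 × (3) = 0.200.

L₂/L₁ = 0.200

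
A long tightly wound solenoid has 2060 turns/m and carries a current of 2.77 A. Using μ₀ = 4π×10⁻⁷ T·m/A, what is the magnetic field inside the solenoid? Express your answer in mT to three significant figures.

Inside a long solenoid, B = μ₀nI.
B = (4π×10⁻⁷)(2.060×10^3 m⁻¹)(2.77 A) = 7.171×10^-3 T.

B ≈ 7.17 mT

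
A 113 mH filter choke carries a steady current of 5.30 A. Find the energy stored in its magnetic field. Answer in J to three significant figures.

Stored magnetic energy: U = ½LI².
U = ½(0.113 H)(5.30 A)² = 1.587 J.

U ≈ 1.59 J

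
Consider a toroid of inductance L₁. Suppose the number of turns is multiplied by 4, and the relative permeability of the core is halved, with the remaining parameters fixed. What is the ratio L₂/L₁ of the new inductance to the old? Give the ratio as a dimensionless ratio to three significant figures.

For a toroid, L ∝ μᵣN²A/R.
L₂/L₁ = (4)^2 × (0.5) = 8.00.

L₂/L₁ = 8.00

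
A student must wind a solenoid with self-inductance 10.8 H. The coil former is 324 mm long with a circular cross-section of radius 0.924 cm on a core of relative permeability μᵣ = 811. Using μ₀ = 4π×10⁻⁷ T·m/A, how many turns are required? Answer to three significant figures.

A = πr² = π(9.240×10^-3 m)² = 2.682×10^-4 m².
From L = μ₀μᵣN²A/ℓ, N = √(Lℓ / (μ₀μᵣA)).
N = √[(10.8)(0.324) / ((4π×10⁻⁷)(811)×2.682×10^-4)] = √(1.280×10^7) ≈ 3577.8.

N ≈ 3580 turns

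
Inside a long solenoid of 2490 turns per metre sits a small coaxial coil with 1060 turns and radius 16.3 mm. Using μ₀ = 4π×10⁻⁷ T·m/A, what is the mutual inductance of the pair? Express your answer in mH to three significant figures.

M ≈ 2.77 mH

The outer solenoid produces a uniform field B₁ = μ₀n₁I₁ across the inner coil,
so the flux linkage is N₂Φ = N₂B₁A₂ = μ₀n₁N₂A₂·I₁, giving M = μ₀n₁N₂A₂.
A₂ = πr² = π(1.630×10^-2 m)² = 8.347×10^-4 m².
M = (4π×10⁻⁷)(2490)(1060)(8.347×10^-4) = 2.768×10^-3 H.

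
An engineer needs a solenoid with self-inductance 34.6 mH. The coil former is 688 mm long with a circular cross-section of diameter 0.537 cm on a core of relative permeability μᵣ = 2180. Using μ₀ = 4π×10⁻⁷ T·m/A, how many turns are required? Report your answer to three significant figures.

N ≈ 619 turns

A = π(d/2)² = π(2.685×10^-3 m)² = 2.2648×10^-5 m².
From L = μ₀μᵣN²A/ℓ, N = √(Lℓ / (μ₀μᵣA)).
N = √[(3.460×10^-2)(0.688) / ((4π×10⁻⁷)(2180)×2.2648×10^-5)] = √(3.837×10^5) ≈ 619.4.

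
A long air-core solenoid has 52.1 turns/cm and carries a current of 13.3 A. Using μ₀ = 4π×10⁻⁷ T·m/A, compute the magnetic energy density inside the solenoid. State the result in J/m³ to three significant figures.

u ≈ 3020 J/m³

B = μ₀nI = (4π×10⁻⁷)(5.210×10^3)(13.3) = 8.708×10^-2 T.
u = B²/(2μ₀) = (8.708×10^-2)²/(2×4π×10⁻⁷) = 3.017×10^3 J/m³.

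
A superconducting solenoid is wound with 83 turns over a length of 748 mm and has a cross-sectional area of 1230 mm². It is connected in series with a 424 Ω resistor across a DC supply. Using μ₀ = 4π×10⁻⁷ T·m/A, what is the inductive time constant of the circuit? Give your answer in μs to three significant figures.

A = 1230 mm² = 1.230×10^-3 m².
L = μ₀N²A/ℓ = (4π×10⁻⁷)(83)²(1.230×10^-3)/(0.748) = 1.424×10^-5 H.
τ = L/R = (1.424×10^-5)/(424) = 3.357×10^-8 s.

τ ≈ 0.0336 μs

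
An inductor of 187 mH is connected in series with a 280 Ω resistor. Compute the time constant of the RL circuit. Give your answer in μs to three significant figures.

τ ≈ 668 μs

τ = L/R = (0.187 H)/(280 Ω) = 6.679×10^-4 s.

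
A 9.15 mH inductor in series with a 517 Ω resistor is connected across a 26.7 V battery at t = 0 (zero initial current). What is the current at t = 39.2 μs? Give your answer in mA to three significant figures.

τ = L/R = 9.150×10^-3/517 = 1.770×10^-5 s; final current I_∞ = ε/R = 26.7/517 = 5.164×10^-2 A.
I(t) = I_∞(1 − e^(−t/τ)) with t/τ = 2.215.
I = (5.164×10^-2)(1 − e^(−2.215)) = 4.601×10^-2 A.

I ≈ 46.0 mA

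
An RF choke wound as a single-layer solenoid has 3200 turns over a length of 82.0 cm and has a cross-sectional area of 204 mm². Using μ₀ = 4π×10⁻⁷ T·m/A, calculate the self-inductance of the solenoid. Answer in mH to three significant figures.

A = 204 mm² = 2.040×10^-4 m².
For a long solenoid, L = μ₀N²A/ℓ.
L = (4π×10⁻⁷)(3200)²(2.040×10^-4)/(0.82 m) = 3.201×10^-3 H.

L ≈ 3.20 mH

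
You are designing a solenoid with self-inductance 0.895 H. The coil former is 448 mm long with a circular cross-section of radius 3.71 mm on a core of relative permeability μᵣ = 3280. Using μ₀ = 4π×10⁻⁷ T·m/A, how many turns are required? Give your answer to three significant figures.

A = πr² = π(3.710×10^-3 m)² = 4.324×10^-5 m².
From L = μ₀μᵣN²A/ℓ, N = √(Lℓ / (μ₀μᵣA)).
N = √[(0.895)(0.448) / ((4π×10⁻⁷)(3280)×4.324×10^-5)] = √(2.250×10^6) ≈ 1499.9.

N ≈ 1500 turns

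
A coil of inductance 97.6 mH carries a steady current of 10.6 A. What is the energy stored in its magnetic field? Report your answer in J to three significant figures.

Stored magnetic energy: U = ½LI².
U = ½(9.760×10^-2 H)(10.6 A)² = 5.483 J.

U ≈ 5.48 J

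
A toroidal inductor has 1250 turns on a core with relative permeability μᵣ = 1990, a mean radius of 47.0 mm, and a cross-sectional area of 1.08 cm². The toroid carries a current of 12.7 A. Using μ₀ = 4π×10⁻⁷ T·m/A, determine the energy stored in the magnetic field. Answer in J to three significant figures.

U ≈ 115 J

L = μ₀μᵣN²A/(2πR) = (4π×10⁻⁷)(1990)(1250)²(1.080×10^-4)/(2π×4.700×10^-2) = 1.429 H.
U = ½LI² = ½(1.429)(12.7)² = 115.2 J.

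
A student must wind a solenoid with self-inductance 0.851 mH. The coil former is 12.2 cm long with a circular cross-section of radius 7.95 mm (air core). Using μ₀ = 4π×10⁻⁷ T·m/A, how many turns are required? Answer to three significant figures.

N ≈ 645 turns

A = πr² = π(7.950×10^-3 m)² = 1.986×10^-4 m².
From L = μ₀N²A/ℓ, N = √(Lℓ / (μ₀A)).
N = √[(8.510×10^-4)(0.122) / ((4π×10⁻⁷)×1.986×10^-4)] = √(4.161×10^5) ≈ 645.1.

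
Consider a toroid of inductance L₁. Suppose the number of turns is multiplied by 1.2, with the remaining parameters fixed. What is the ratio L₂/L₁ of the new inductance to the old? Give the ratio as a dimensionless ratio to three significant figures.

For a toroid, L ∝ μᵣN²A/R.
L₂/L₁ = (1.2)^2 = 1.44.

L₂/L₁ = 1.44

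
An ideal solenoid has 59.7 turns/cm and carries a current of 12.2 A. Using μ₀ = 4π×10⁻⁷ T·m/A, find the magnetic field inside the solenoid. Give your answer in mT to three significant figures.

Inside a long solenoid, B = μ₀nI.
B = (4π×10⁻⁷)(5.970×10^3 m⁻¹)(12.2 A) = 9.153×10^-2 T.

B ≈ 91.5 mT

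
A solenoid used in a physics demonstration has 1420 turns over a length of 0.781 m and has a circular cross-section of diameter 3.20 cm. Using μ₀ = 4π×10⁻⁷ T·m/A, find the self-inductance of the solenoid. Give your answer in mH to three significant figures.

L ≈ 2.61 mH

A = π(d/2)² = π(1.600×10^-2 m)² = 8.042×10^-4 m².
For a long solenoid, L = μ₀N²A/ℓ.
L = (4π×10⁻⁷)(1420)²(8.042×10^-4)/(0.781 m) = 2.609×10^-3 H.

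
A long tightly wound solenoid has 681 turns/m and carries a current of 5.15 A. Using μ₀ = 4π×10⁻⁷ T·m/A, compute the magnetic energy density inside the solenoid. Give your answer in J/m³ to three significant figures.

u ≈ 7.73 J/m³

B = μ₀nI = (4π×10⁻⁷)(681)(5.15) = 4.407×10^-3 T.
u = B²/(2μ₀) = (4.407×10^-3)²/(2×4π×10⁻⁷) = 7.728 J/m³.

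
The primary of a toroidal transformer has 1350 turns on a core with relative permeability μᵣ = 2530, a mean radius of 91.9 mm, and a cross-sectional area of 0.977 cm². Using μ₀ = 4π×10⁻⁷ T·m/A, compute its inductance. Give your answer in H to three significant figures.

L ≈ 0.980 H

For a thin toroid, L = μ₀μᵣN²A/(2πR).
L = (4π×10⁻⁷)(2530)(1350)²(9.770×10^-5) / (2π×9.190×10^-2 m) = 0.9804 H.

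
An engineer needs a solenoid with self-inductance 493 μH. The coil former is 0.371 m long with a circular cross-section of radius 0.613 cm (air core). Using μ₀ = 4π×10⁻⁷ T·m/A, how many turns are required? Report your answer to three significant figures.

N ≈ 1110 turns

A = πr² = π(6.130×10^-3 m)² = 1.181×10^-4 m².
From L = μ₀N²A/ℓ, N = √(Lℓ / (μ₀A)).
N = √[(4.930×10^-4)(0.371) / ((4π×10⁻⁷)×1.181×10^-4)] = √(1.233×10^6) ≈ 1110.4.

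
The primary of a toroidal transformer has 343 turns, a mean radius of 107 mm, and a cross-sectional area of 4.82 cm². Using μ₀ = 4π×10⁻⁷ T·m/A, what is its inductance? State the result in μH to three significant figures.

L ≈ 106 μH

For a thin toroid, L = μ₀N²A/(2πR).
L = (4π×10⁻⁷)(343)²(4.820×10^-4) / (2π×0.107 m) = 1.060×10^-4 H.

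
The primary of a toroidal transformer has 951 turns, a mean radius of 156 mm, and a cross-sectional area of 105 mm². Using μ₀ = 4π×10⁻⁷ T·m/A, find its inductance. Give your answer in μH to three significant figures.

L ≈ 122 μH

For a thin toroid, L = μ₀N²A/(2πR).
L = (4π×10⁻⁷)(951)²(1.050×10^-4) / (2π×0.156 m) = 1.217×10^-4 H.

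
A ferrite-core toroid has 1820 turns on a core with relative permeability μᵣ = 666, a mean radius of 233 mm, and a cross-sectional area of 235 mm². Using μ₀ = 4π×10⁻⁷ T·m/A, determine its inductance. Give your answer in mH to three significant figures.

For a thin toroid, L = μ₀μᵣN²A/(2πR).
L = (4π×10⁻⁷)(666)(1820)²(2.350×10^-4) / (2π×0.233 m) = 0.445 H.

L ≈ 445 mH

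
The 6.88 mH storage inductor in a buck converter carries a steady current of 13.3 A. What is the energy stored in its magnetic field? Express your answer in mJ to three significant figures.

U ≈ 609 mJ

Stored magnetic energy: U = ½LI².
U = ½(6.880×10^-3 H)(13.3 A)² = 0.6085 J.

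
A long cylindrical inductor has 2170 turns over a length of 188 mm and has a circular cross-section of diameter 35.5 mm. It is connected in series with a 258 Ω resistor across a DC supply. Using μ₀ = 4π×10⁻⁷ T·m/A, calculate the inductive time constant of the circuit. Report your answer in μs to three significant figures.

τ ≈ 121 μs

A = π(d/2)² = π(1.775×10^-2 m)² = 9.898×10^-4 m².
L = μ₀N²A/ℓ = (4π×10⁻⁷)(2170)²(9.898×10^-4)/(0.188) = 3.115×10^-2 H.
τ = L/R = (3.115×10^-2)/(258) = 1.208×10^-4 s.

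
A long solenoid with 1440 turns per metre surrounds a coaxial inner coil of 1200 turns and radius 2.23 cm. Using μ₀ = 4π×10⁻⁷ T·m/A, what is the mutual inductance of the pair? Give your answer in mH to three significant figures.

The outer solenoid produces a uniform field B₁ = μ₀n₁I₁ across the inner coil,
so the flux linkage is N₂Φ = N₂B₁A₂ = μ₀n₁N₂A₂·I₁, giving M = μ₀n₁N₂A₂.
A₂ = πr² = π(2.230×10^-2 m)² = 1.562×10^-3 m².
M = (4π×10⁻⁷)(1440)(1200)(1.562×10^-3) = 3.392×10^-3 H.

M ≈ 3.39 mH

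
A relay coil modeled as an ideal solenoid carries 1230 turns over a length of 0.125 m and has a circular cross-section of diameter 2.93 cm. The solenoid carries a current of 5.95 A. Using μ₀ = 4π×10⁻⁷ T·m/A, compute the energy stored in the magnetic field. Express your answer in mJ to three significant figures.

A = π(d/2)² = π(1.465×10^-2 m)² = 6.743×10^-4 m².
L = μ₀N²A/ℓ = (4π×10⁻⁷)(1230)²(6.743×10^-4)/(0.125) = 1.025×10^-2 H.
U = ½LI² = ½(1.025×10^-2)(5.95)² = 0.1815 J.

U ≈ 182 mJ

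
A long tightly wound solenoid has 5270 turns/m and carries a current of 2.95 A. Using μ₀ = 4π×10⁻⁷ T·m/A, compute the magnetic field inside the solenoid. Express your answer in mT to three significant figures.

B ≈ 19.5 mT

Inside a long solenoid, B = μ₀nI.
B = (4π×10⁻⁷)(5.270×10^3 m⁻¹)(2.95 A) = 1.954×10^-2 T.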